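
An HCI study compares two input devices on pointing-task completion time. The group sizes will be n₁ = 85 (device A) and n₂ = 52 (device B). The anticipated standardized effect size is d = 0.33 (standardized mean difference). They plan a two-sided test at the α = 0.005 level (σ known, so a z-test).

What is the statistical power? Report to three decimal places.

Noncentrality parameter: λ = d / √(1/n₁ + 1/n₂) = 0.33 / √(1/85 + 1/52) = 1.8744
Critical value for a two-sided test at α = 0.005: z_{α/2} = 2.807.
Power = Φ(λ − 2.807) + Φ(−λ − 2.807) = Φ(-0.933) + Φ(-4.681) = 0.1755 + 0.0000 = 0.1755.

Power ≈ 0.176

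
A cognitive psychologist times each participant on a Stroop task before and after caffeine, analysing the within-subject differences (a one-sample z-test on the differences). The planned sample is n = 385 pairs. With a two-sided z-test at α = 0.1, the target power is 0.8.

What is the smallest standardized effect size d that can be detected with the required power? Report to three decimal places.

d ≈ 0.127

Required noncentrality: δ = z_{0.05} + z_{0.20} = 1.645 + 0.842 = 2.486.
(The second rejection-region term Φ(−δ − z_{α/2}) is negligible and dropped.)
δ = d·√n ⇒ d = δ/√n = 2.486/√385 = 0.1267.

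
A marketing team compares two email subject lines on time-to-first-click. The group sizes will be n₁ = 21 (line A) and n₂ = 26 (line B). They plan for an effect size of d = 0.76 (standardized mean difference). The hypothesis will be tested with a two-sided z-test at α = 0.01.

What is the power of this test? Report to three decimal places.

Power ≈ 0.506

Noncentrality parameter: δ = d / √(1/n₁ + 1/n₂) = 0.76 / √(1/21 + 1/26) = 2.5904
Two-sided α = 0.01 → critical value z_{0.005} = 2.576.
Power = Φ(δ − 2.576) + Φ(−δ − 2.576) = Φ(0.015) + Φ(-5.166) = 0.5058 + 0.0000 = 0.5058.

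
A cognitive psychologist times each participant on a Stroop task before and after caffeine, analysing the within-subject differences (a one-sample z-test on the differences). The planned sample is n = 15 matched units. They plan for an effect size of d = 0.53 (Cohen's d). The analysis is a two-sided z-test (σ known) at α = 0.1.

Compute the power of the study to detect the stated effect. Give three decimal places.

Power ≈ 0.658

Noncentrality parameter: λ = d·√n = 0.53 × √15 = 2.0527
Two-sided α = 0.1 → critical value z_{0.05} = 1.645.
Power = Φ(λ − 1.645) + Φ(−λ − 1.645) = Φ(0.408) + Φ(-3.698) = 0.6583 + 0.0001 = 0.6584.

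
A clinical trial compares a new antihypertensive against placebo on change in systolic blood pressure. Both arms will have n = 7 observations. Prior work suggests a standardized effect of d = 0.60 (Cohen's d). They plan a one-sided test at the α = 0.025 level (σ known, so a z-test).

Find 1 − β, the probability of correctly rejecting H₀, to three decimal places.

Noncentrality parameter: δ = d·√(n/2) = 0.60 × √(7/2) = 1.1225
One-sided α = 0.025 → critical value z_{0.025} = 1.960.
Power = P(Z > 1.960 − δ) = Φ(-0.837) = 0.2012.

Power ≈ 0.201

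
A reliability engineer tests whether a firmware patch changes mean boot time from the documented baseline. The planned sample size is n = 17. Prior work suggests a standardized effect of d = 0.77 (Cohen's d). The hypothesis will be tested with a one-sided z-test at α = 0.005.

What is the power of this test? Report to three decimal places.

Noncentrality parameter: δ = d·√n = 0.77 × √17 = 3.1748
Critical value for a one-sided test at α = 0.005: z_α = 2.576.
Power = P(Z > 2.576 − δ) = Φ(0.599) = 0.7254.

Power ≈ 0.725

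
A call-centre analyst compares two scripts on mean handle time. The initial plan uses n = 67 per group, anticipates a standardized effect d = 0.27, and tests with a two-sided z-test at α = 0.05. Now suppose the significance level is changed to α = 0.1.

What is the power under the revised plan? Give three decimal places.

δ = d·√(n/2) = 0.27 × √(67/2) = 1.5627 (unchanged). New critical value: z_{0.05} = 1.645.
Revised power = Φ(δ − 1.645) + Φ(−δ − 1.645) = Φ(-0.082) + Φ(-3.208) = 0.4673 + 0.0007 = 0.4679.

Power ≈ 0.468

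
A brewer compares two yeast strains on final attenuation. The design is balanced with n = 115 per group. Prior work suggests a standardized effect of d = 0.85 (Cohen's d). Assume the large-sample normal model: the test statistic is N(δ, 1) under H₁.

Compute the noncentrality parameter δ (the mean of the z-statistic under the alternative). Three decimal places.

δ ≈ 6.445

δ = d·√(n/2) = 0.85 × √(115/2) = 6.4454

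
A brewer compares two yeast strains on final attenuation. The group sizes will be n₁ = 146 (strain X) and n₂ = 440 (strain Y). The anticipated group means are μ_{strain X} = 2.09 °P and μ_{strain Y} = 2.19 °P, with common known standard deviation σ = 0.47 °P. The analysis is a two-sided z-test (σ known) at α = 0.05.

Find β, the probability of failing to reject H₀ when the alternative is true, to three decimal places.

β ≈ 0.394

Standardized effect: d = |μ_{strain X} − μ_{strain Y}| / σ = |2.09 − 2.19| / 0.47 = 0.2128
Noncentrality parameter: δ = d / √(1/n₁ + 1/n₂) = 0.2128 / √(1/146 + 1/440) = 2.2277
Critical value for a two-sided test at α = 0.05: z_{α/2} = 1.960.
Power = Φ(δ − 1.960) + Φ(−δ − 1.960) = Φ(0.268) + Φ(-4.188) = 0.6055 + 0.0000 = 0.6056.
Type II error: β = 1 − power = 1 − 0.6056 = 0.3944.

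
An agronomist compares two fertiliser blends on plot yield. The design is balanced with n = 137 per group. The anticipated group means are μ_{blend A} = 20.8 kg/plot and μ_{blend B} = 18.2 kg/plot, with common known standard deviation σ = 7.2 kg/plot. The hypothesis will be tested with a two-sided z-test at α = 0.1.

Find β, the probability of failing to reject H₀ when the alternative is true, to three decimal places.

Standardized effect: d = |μ_{blend A} − μ_{blend B}| / σ = |20.8 − 18.2| / 7.2 = 0.3611
Noncentrality parameter: δ = d·√(n/2) = 0.3611 × √(137/2) = 2.9887
Critical value for a two-sided test at α = 0.1: z_{α/2} = 1.645.
Power = Φ(δ − 1.645) + Φ(−δ − 1.645) = Φ(1.344) + Φ(-4.634) = 0.9105 + 0.0000 = 0.9105.
Type II error: β = 1 − power = 1 − 0.9105 = 0.0895.

β ≈ 0.089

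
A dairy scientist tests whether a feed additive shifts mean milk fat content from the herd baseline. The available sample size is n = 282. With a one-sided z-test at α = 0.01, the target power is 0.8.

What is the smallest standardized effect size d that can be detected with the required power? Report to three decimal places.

d ≈ 0.189

Required noncentrality: δ = z_{0.01} + z_{0.20} = 2.326 + 0.842 = 3.168.
δ = d·√n ⇒ d = δ/√n = 3.168/√282 = 0.1886.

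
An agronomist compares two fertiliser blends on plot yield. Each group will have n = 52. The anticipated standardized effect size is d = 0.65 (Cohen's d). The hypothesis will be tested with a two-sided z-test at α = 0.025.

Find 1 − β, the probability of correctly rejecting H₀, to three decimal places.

Noncentrality parameter: δ = d·√(n/2) = 0.65 × √(52/2) = 3.3144
Critical value for a two-sided test at α = 0.025: z_{α/2} = 2.241.
Power = Φ(δ − 2.241) + Φ(−δ − 2.241) = Φ(1.073) + Φ(-5.556) = 0.8584 + 0.0000 = 0.8584.

Power ≈ 0.858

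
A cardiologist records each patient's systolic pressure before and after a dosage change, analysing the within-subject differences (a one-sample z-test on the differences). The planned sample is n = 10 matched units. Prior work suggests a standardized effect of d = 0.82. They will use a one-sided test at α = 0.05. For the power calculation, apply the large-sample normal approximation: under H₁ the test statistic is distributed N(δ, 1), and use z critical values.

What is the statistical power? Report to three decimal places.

Power ≈ 0.828

Noncentrality parameter: δ = d·√n = 0.82 × √10 = 2.5931
One-sided α = 0.05 → critical value z_{0.05} = 1.645.
Power = P(Z > 1.645 − δ) = Φ(0.948) = 0.8285.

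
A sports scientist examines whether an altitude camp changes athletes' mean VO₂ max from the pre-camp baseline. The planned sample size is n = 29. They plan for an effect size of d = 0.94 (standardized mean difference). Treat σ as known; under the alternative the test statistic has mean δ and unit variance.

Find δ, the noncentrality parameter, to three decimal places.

The noncentrality parameter scales effect size by the design's sample-size factor: δ = d·√n = 0.94 × √29 = 5.0621

δ ≈ 5.062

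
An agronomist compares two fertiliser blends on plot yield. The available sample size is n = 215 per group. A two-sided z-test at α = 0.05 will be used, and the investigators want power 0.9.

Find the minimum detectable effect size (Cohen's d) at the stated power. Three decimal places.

d ≈ 0.313

Required noncentrality: δ = z_{0.025} + z_{0.10} = 1.960 + 1.282 = 3.242.
(Lower-tail contribution to power is negligible for δ > 0.)
δ = d·√(n/2) ⇒ d = δ/√(n/2) = 3.242/√(215/2) = 0.3126.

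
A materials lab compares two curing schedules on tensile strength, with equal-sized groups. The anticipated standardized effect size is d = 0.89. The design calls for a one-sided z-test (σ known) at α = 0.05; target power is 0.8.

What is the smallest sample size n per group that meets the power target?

n = 16 per group

For power 0.8 need Φ(δ − z_{0.05}) = 0.8, so δ = z_{0.05} + z_{0.20} = 1.645 + 0.842 = 2.486.
δ = d·√(n/2) ⇒ n = 2(δ/d)² = 2 × (2.486 / 0.89)² = 15.61.
Rounding up, n = 16 per group.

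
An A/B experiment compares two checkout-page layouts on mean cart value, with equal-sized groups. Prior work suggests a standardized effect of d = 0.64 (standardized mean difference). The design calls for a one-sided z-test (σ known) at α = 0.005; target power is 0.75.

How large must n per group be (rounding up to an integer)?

n = 52 per group

For power 0.75 need Φ(δ − z_{0.005}) = 0.75, so δ = z_{0.005} + z_{0.25} = 2.576 + 0.674 = 3.250.
δ = d·√(n/2) ⇒ n = 2(δ/d)² = 2 × (3.250 / 0.64)² = 51.58.
Rounding up, n = 52 per group.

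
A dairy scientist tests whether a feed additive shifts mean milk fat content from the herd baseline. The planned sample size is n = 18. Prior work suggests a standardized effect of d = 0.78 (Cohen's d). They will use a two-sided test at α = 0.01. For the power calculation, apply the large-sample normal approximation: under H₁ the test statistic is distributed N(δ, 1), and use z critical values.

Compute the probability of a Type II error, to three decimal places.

β ≈ 0.232

Noncentrality parameter: δ = d·√n = 0.78 × √18 = 3.3093
Two-sided α = 0.01 → critical value z_{0.005} = 2.576.
Power = Φ(δ − 2.576) + Φ(−δ − 2.576) = Φ(0.733) + Φ(-5.885) = 0.7684 + 0.0000 = 0.7684.
Type II error: β = 1 − power = 1 − 0.7684 = 0.2316.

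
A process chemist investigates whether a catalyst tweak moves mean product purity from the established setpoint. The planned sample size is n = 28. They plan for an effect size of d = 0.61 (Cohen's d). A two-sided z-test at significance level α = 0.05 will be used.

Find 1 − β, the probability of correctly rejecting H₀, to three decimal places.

Noncentrality parameter: δ = d·√n = 0.61 × √28 = 3.2278
Two-sided α = 0.05 → critical value z_{0.025} = 1.960.
Power = Φ(δ − 1.960) + Φ(−δ − 1.960) = Φ(1.268) + Φ(-5.188) = 0.8976 + 0.0000 = 0.8976.

Power ≈ 0.898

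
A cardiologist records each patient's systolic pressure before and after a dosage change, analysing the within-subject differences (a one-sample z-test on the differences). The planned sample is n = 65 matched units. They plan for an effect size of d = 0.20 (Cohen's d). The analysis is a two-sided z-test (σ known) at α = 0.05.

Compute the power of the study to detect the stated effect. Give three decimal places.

Power ≈ 0.364

Noncentrality parameter: δ = d·√n = 0.20 × √65 = 1.6125
Two-sided α = 0.05 → critical value z_{0.025} = 1.960.
Power = Φ(δ − 1.960) + Φ(−δ − 1.960) = Φ(-0.348) + Φ(-3.572) = 0.3641 + 0.0002 = 0.3643.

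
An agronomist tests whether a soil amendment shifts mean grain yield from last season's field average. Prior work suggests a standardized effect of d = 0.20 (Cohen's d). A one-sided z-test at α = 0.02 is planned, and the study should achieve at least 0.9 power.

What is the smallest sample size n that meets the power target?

For power 0.9 need Φ(δ − z_{0.02}) = 0.9, so δ = z_{0.02} + z_{0.10} = 2.054 + 1.282 = 3.335.
δ = d·√n ⇒ n = (δ/d)² = (3.335 / 0.20)² = 278.11.
Rounding up, n = 279.

n = 279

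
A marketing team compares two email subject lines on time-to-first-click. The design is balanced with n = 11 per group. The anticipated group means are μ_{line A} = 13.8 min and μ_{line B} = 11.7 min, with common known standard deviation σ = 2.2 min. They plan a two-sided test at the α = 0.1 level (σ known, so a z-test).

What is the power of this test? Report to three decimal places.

Power ≈ 0.724

Standardized effect: d = |μ_{line A} − μ_{line B}| / σ = |13.8 − 11.7| / 2.2 = 0.9545
Noncentrality parameter: δ = d·√(n/2) = 0.9545 × √(11/2) = 2.2386
Two-sided α = 0.1 → critical value z_{0.05} = 1.645.
Power = Φ(δ − 1.645) + Φ(−δ − 1.645) = Φ(0.594) + Φ(-3.883) = 0.7237 + 0.0001 = 0.7237.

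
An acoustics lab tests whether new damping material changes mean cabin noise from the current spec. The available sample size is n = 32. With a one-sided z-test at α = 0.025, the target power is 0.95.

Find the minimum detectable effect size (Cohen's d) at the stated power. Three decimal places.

Required noncentrality: δ = z_{0.025} + z_{0.05} = 1.960 + 1.645 = 3.605.
δ = d·√n ⇒ d = δ/√n = 3.605/√32 = 0.6372.

d ≈ 0.637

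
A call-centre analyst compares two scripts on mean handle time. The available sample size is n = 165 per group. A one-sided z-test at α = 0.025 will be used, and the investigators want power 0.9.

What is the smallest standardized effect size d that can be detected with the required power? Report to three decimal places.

d ≈ 0.357

Need Φ(δ − 1.960) = 0.9, so δ = 1.960 + 1.282 = 3.242.
δ = d·√(n/2) ⇒ d = δ/√(n/2) = 3.242/√(165/2) = 0.3569.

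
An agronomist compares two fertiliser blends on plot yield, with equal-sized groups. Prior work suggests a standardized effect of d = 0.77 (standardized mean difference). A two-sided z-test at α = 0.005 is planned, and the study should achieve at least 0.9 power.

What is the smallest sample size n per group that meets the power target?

n = 57 per group

For power 0.9 need Φ(δ − z_{0.0025}) = 0.9, so δ = z_{0.0025} + z_{0.10} = 2.807 + 1.282 = 4.089.
(For δ > 0 the lower-tail rejection region contributes negligibly to power, so the one-term inversion is standard.)
δ = d·√(n/2) ⇒ n = 2(δ/d)² = 2 × (4.089 / 0.77)² = 56.39.
Round up to the next whole unit.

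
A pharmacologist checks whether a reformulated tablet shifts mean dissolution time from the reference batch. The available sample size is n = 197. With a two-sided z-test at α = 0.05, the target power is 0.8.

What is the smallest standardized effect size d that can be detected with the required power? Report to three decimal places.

d ≈ 0.200

Need Φ(δ − 1.960) = 0.8, so δ = 1.960 + 0.842 = 2.802.
(Lower-tail contribution to power is negligible for δ > 0.)
δ = d·√n ⇒ d = δ/√n = 2.802/√197 = 0.1996.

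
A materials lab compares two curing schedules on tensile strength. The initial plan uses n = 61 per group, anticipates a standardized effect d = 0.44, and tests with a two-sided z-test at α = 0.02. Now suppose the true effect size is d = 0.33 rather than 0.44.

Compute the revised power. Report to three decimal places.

With d = 0.33: δ = d·√(n/2) = 0.33 × √(61/2) = 1.8225. Critical value z_{0.01} = 2.326.
Revised power = Φ(δ − 2.326) + Φ(−δ − 2.326) = Φ(-0.504) + Φ(-4.149) = 0.3072 + 0.0000 = 0.3072.

Power ≈ 0.307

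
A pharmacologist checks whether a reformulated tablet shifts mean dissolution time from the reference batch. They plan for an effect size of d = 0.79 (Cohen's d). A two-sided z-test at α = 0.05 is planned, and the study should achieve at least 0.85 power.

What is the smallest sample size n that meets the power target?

For power 0.85 need Φ(δ − z_{0.025}) = 0.85, so δ = z_{0.025} + z_{0.15} = 1.960 + 1.036 = 2.996.
(The Φ(−δ − z_{α/2}) term is vanishingly small for δ > 0 and is dropped in the standard sample-size formula.)
δ = d·√n ⇒ n = (δ/d)² = (2.996 / 0.79)² = 14.39.
Rounding up, n = 15.

n = 15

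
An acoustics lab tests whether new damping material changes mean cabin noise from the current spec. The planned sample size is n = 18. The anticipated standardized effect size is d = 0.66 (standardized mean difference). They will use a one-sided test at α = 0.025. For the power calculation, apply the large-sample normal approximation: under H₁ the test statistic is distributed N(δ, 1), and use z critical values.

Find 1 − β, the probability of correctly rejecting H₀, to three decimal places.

Power ≈ 0.800

Noncentrality parameter: δ = d·√n = 0.66 × √18 = 2.8001
One-sided α = 0.025 → critical value z_{0.025} = 1.960.
Power = P(Z > 1.960 − δ) = Φ(0.840) = 0.7996.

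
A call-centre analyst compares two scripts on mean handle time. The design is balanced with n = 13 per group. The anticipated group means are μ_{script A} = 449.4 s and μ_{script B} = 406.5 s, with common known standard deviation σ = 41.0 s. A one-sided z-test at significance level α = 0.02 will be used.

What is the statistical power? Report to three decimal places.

Power ≈ 0.730

Standardized effect: d = |μ_{script A} − μ_{script B}| / σ = |449.4 − 406.5| / 41.0 = 1.0463
Noncentrality parameter: δ = d·√(n/2) = 1.0463 × √(13/2) = 2.6677
Critical value for a one-sided test at α = 0.02: z_α = 2.054.
Power = Φ(δ − 2.054) = Φ(0.614) = 0.7304.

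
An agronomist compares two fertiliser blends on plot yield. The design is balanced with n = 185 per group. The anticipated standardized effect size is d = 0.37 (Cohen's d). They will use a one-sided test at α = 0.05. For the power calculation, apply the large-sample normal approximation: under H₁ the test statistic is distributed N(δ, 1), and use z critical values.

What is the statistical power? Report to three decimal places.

Noncentrality parameter: δ = d·√(n/2) = 0.37 × √(185/2) = 3.5585
One-sided α = 0.05 → critical value z_{0.05} = 1.645.
Power = Φ(δ − 1.645) = Φ(1.914) = 0.9722.

Power ≈ 0.972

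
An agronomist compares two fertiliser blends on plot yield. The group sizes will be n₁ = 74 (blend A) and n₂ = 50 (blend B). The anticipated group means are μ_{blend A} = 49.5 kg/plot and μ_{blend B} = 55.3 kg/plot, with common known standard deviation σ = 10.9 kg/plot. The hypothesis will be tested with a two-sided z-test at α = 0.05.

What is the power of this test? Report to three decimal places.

Power ≈ 0.828

Standardized effect: d = |μ_{blend A} − μ_{blend B}| / σ = |49.5 − 55.3| / 10.9 = 0.5321
Noncentrality parameter: λ = d / √(1/n₁ + 1/n₂) = 0.5321 / √(1/74 + 1/50) = 2.9066
Critical value for a two-sided test at α = 0.05: z_{α/2} = 1.960.
Power = Φ(λ − 1.960) + Φ(−λ − 1.960) = Φ(0.947) + Φ(-4.867) = 0.8281 + 0.0000 = 0.8281.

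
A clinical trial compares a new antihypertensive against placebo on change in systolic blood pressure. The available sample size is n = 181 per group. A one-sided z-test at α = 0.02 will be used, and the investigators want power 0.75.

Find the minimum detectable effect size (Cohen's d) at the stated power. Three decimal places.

Need Φ(δ − 2.054) = 0.75, so δ = 2.054 + 0.674 = 2.728.
δ = d·√(n/2) ⇒ d = δ/√(n/2) = 2.728/√(181/2) = 0.2868.

d ≈ 0.287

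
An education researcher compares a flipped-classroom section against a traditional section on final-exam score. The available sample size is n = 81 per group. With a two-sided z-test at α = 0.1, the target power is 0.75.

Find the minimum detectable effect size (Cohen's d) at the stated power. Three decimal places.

d ≈ 0.364

Need Φ(δ − 1.645) = 0.75, so δ = 1.645 + 0.674 = 2.319.
(Lower-tail contribution to power is negligible for δ > 0.)
δ = d·√(n/2) ⇒ d = δ/√(n/2) = 2.319/√(81/2) = 0.3644.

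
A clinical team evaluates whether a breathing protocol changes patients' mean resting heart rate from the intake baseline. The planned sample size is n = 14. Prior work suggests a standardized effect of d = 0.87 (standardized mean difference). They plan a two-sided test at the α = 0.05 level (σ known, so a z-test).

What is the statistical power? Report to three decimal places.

Noncentrality parameter: δ = d·√n = 0.87 × √14 = 3.2552
Two-sided α = 0.05 → critical value z_{0.025} = 1.960.
Power = Φ(δ − 1.960) + Φ(−δ − 1.960) = Φ(1.295) + Φ(-5.215) = 0.9024 + 0.0000 = 0.9024.

Power ≈ 0.902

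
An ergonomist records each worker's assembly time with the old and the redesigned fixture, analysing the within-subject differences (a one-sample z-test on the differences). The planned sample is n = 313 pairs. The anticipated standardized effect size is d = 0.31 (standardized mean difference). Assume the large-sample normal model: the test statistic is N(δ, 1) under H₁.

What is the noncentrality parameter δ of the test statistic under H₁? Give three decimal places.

δ ≈ 5.484

δ = d·√n = 0.31 × √313 = 5.4845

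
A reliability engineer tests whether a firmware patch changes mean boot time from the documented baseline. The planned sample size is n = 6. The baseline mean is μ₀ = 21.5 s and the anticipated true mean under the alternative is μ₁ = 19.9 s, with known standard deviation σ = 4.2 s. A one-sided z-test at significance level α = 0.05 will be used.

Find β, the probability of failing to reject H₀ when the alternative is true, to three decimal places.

β ≈ 0.762

Standardized effect: d = |μ₁ − μ₀| / σ = |19.9 − 21.5| / 4.2 = 0.3810
Noncentrality parameter: λ = d·√n = 0.3810 × √6 = 0.9331
Critical value for a one-sided test at α = 0.05: z_α = 1.645.
Power = Φ(λ − 1.645) = Φ(-0.712) = 0.2383.
Type II error: β = 1 − power = 1 − 0.2383 = 0.7617.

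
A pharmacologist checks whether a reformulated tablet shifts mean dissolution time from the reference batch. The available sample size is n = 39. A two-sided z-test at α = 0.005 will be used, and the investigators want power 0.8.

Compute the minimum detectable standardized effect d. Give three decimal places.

d ≈ 0.584

Required noncentrality: δ = z_{0.0025} + z_{0.20} = 2.807 + 0.842 = 3.649.
(The second rejection-region term Φ(−δ − z_{α/2}) is negligible and dropped.)
δ = d·√n ⇒ d = δ/√n = 3.649/√39 = 0.5843.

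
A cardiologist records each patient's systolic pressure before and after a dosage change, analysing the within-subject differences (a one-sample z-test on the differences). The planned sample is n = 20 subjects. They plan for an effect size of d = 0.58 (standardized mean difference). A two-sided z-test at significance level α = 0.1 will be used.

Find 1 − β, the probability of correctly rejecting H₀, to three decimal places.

Noncentrality parameter: δ = d·√n = 0.58 × √20 = 2.5938
Critical value for a two-sided test at α = 0.1: z_{α/2} = 1.645.
Power = Φ(δ − 1.645) + Φ(−δ − 1.645) = Φ(0.949) + Φ(-4.239) = 0.8287 + 0.0000 = 0.8287.

Power ≈ 0.829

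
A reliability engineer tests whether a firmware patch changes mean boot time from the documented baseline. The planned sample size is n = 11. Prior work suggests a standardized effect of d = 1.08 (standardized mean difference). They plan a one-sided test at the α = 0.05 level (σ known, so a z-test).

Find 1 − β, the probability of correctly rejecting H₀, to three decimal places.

Noncentrality parameter: δ = d·√n = 1.08 × √11 = 3.5820
Critical value for a one-sided test at α = 0.05: z_α = 1.645.
Power = P(Z > 1.645 − δ) = Φ(1.937) = 0.9736.

Power ≈ 0.974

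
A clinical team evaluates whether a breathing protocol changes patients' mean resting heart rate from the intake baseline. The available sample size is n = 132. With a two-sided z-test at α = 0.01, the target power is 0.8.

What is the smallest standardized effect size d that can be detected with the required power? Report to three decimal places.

d ≈ 0.297

Required noncentrality: δ = z_{0.005} + z_{0.20} = 2.576 + 0.842 = 3.417.
(The second rejection-region term Φ(−δ − z_{α/2}) is negligible and dropped.)
δ = d·√n ⇒ d = δ/√n = 3.417/√132 = 0.2975.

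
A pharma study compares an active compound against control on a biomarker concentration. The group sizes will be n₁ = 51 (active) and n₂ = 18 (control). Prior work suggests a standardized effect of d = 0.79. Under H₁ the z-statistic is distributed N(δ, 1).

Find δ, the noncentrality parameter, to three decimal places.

δ = d / √(1/n₁ + 1/n₂) = 0.79 / √(1/51 + 1/18) = 2.8815

δ ≈ 2.882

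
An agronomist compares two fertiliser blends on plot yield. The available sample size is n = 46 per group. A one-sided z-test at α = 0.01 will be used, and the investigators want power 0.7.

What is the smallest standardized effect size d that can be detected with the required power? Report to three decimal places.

Need Φ(δ − 2.326) = 0.7, so δ = 2.326 + 0.524 = 2.851.
δ = d·√(n/2) ⇒ d = δ/√(n/2) = 2.851/√(46/2) = 0.5944.

d ≈ 0.594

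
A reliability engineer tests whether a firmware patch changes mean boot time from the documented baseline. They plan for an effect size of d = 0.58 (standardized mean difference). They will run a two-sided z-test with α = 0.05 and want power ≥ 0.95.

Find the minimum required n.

n = 39

Set Φ(δ − 1.960) = 0.95; then δ − 1.960 = Φ⁻¹(0.95) = 1.645, giving δ = 3.605.
(Ignoring the negligible lower-tail rejection probability gives the usual closed-form inversion.)
δ = d·√n ⇒ n = (δ/d)² = (3.605 / 0.58)² = 38.63.
Rounding up, n = 39.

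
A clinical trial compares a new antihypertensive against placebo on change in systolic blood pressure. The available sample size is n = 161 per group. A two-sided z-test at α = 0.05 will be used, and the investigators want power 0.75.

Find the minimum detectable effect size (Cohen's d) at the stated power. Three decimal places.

Need Φ(δ − 1.960) = 0.75, so δ = 1.960 + 0.674 = 2.634.
(The second rejection-region term Φ(−δ − z_{α/2}) is negligible and dropped.)
δ = d·√(n/2) ⇒ d = δ/√(n/2) = 2.634/√(161/2) = 0.2936.

d ≈ 0.294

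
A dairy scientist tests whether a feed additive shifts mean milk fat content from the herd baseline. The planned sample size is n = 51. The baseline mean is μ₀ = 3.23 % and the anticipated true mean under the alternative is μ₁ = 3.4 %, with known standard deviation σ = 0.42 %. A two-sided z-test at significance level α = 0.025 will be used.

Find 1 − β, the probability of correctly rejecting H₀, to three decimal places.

Power ≈ 0.742

Standardized effect: d = |μ₁ − μ₀| / σ = |3.4 − 3.23| / 0.42 = 0.4048
Noncentrality parameter: δ = d·√n = 0.4048 × √51 = 2.8906
Critical value for a two-sided test at α = 0.025: z_{α/2} = 2.241.
Power = Φ(δ − 2.241) + Φ(−δ − 2.241) = Φ(0.649) + Φ(-5.132) = 0.7419 + 0.0000 = 0.7419.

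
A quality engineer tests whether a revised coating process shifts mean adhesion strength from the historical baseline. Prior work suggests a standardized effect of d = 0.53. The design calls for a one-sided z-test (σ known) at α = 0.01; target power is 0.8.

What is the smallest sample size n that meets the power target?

Set Φ(δ − 2.326) = 0.8; then δ − 2.326 = Φ⁻¹(0.8) = 0.842, giving δ = 3.168.
δ = d·√n ⇒ n = (δ/d)² = (3.168 / 0.53)² = 35.73.
Rounding up, n = 36.

n = 36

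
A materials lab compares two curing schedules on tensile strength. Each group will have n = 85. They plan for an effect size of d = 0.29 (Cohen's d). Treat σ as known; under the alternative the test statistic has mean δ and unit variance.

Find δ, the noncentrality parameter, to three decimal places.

The noncentrality parameter scales effect size by the design's sample-size factor: δ = d·√(n/2) = 0.29 × √(85/2) = 1.8906

δ ≈ 1.891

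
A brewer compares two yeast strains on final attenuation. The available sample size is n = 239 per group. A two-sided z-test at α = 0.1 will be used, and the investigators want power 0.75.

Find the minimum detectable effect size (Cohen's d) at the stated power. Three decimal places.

Need Φ(δ − 1.645) = 0.75, so δ = 1.645 + 0.674 = 2.319.
(Lower-tail contribution to power is negligible for δ > 0.)
δ = d·√(n/2) ⇒ d = δ/√(n/2) = 2.319/√(239/2) = 0.2122.

d ≈ 0.212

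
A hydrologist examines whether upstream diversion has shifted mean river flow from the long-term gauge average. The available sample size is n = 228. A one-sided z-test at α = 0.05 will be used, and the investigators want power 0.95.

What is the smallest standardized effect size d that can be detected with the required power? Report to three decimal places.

d ≈ 0.218

Required noncentrality: δ = z_{0.05} + z_{0.05} = 1.645 + 1.645 = 3.290.
δ = d·√n ⇒ d = δ/√n = 3.290/√228 = 0.2179.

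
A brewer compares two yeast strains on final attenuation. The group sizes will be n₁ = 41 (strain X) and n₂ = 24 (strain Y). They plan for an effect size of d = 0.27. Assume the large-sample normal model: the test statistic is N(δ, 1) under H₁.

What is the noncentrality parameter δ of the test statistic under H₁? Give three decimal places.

The noncentrality parameter scales effect size by the design's sample-size factor: δ = d / √(1/n₁ + 1/n₂) = 0.27 / √(1/41 + 1/24) = 1.0505

δ ≈ 1.051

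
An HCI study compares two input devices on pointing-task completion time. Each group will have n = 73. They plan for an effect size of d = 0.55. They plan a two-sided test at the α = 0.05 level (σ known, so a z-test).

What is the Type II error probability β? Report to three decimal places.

β ≈ 0.086

Noncentrality parameter: δ = d·√(n/2) = 0.55 × √(73/2) = 3.3228
Critical value for a two-sided test at α = 0.05: z_{α/2} = 1.960.
Power = Φ(δ − 1.960) + Φ(−δ − 1.960) = Φ(1.363) + Φ(-5.283) = 0.9135 + 0.0000 = 0.9135.
Type II error: β = 1 − power = 1 − 0.9135 = 0.0865.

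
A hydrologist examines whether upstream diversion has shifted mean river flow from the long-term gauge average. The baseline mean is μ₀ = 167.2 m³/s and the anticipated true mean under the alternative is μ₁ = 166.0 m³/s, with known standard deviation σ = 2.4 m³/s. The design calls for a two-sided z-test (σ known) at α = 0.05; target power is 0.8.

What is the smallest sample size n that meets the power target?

Standardized effect: d = |μ₁ − μ₀| / σ = |166.0 − 167.2| / 2.4 = 0.5000
For power 0.8 need Φ(δ − z_{0.025}) = 0.8, so δ = z_{0.025} + z_{0.20} = 1.960 + 0.842 = 2.802.
(For δ > 0 the lower-tail rejection region contributes negligibly to power, so the one-term inversion is standard.)
δ = d·√n ⇒ n = (δ/d)² = (2.802 / 0.5000)² = 31.40.
Round up to the next whole unit.

n = 32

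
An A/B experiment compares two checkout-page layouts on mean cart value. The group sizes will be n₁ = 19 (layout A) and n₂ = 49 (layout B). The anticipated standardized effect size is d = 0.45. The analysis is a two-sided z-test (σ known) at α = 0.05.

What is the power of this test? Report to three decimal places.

Noncentrality parameter: δ = d / √(1/n₁ + 1/n₂) = 0.45 / √(1/19 + 1/49) = 1.6651
Two-sided α = 0.05 → critical value z_{0.025} = 1.960.
Power = Φ(δ − 1.960) + Φ(−δ − 1.960) = Φ(-0.295) + Φ(-3.625) = 0.3840 + 0.0001 = 0.3842.

Power ≈ 0.384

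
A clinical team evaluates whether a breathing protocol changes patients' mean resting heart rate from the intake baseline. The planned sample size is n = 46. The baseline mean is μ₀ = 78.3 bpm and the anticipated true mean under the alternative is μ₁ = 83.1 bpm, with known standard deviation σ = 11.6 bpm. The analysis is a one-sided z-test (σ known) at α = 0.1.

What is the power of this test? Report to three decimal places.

Standardized effect: d = |μ₁ − μ₀| / σ = |83.1 − 78.3| / 11.6 = 0.4138
Noncentrality parameter: λ = d·√n = 0.4138 × √46 = 2.8065
Critical value for a one-sided test at α = 0.1: z_α = 1.282.
Power = Φ(λ − 1.282) = Φ(1.525) = 0.9364.

Power ≈ 0.936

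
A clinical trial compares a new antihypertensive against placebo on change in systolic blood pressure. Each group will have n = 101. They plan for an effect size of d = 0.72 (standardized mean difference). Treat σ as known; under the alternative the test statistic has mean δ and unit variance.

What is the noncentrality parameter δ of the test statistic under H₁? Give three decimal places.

δ ≈ 5.117

The noncentrality parameter scales effect size by the design's sample-size factor: δ = d·√(n/2) = 0.72 × √(101/2) = 5.1166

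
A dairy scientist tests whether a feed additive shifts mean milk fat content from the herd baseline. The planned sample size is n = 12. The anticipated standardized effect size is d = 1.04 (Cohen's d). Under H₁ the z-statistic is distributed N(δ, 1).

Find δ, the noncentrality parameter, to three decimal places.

δ ≈ 3.603

The noncentrality parameter scales effect size by the design's sample-size factor: δ = d·√n = 1.04 × √12 = 3.6027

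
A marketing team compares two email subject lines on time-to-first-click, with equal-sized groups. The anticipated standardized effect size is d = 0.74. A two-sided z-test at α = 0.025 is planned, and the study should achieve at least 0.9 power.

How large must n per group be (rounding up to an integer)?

For power 0.9 need Φ(δ − z_{0.0125}) = 0.9, so δ = z_{0.0125} + z_{0.10} = 2.241 + 1.282 = 3.523.
(Ignoring the negligible lower-tail rejection probability gives the usual closed-form inversion.)
δ = d·√(n/2) ⇒ n = 2(δ/d)² = 2 × (3.523 / 0.74)² = 45.33.
Rounding up, n = 46 per group.

n = 46 per group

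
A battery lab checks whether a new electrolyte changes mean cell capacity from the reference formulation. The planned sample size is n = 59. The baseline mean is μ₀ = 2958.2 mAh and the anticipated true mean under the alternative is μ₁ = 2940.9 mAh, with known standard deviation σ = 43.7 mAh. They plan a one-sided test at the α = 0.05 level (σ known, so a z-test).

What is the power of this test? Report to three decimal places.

Power ≈ 0.919

Standardized effect: d = |μ₁ − μ₀| / σ = |2940.9 − 2958.2| / 43.7 = 0.3959
Noncentrality parameter: δ = d·√n = 0.3959 × √59 = 3.0408
Critical value for a one-sided test at α = 0.05: z_α = 1.645.
Power = Φ(δ − 1.645) = Φ(1.396) = 0.9186.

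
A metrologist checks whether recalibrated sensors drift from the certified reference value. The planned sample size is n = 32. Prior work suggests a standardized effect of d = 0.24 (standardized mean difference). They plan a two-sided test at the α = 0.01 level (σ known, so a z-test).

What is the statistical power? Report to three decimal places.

Noncentrality parameter: δ = d·√n = 0.24 × √32 = 1.3576
Critical value for a two-sided test at α = 0.01: z_{α/2} = 2.576.
Power = Φ(δ − 2.576) + Φ(−δ − 2.576) = Φ(-1.218) + Φ(-3.933) = 0.1116 + 0.0000 = 0.1116.

Power ≈ 0.112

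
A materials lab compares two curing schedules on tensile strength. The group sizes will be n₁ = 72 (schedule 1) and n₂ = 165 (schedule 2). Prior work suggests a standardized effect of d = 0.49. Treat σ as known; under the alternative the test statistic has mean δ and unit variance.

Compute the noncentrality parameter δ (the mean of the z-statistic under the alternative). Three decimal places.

δ ≈ 3.469

The noncentrality parameter scales effect size by the design's sample-size factor: δ = d / √(1/n₁ + 1/n₂) = 0.49 / √(1/72 + 1/165) = 3.4692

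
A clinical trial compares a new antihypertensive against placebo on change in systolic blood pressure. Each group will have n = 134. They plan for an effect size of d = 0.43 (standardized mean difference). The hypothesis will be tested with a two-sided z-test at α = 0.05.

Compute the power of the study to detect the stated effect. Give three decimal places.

Noncentrality parameter: δ = d·√(n/2) = 0.43 × √(134/2) = 3.5197
Two-sided α = 0.05 → critical value z_{0.025} = 1.960.
Power = Φ(δ − 1.960) + Φ(−δ − 1.960) = Φ(1.560) + Φ(-5.480) = 0.9406 + 0.0000 = 0.9406.

Power ≈ 0.941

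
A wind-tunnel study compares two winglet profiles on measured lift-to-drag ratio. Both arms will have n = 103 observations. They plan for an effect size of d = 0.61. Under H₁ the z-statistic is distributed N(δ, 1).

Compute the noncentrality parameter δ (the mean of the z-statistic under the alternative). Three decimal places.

δ ≈ 4.378

The noncentrality parameter scales effect size by the design's sample-size factor: δ = d·√(n/2) = 0.61 × √(103/2) = 4.3776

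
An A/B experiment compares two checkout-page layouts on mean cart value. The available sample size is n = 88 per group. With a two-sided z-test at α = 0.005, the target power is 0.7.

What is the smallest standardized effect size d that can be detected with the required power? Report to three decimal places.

d ≈ 0.502

Required noncentrality: δ = z_{0.0025} + z_{0.30} = 2.807 + 0.524 = 3.331.
(Lower-tail contribution to power is negligible for δ > 0.)
δ = d·√(n/2) ⇒ d = δ/√(n/2) = 3.331/√(88/2) = 0.5022.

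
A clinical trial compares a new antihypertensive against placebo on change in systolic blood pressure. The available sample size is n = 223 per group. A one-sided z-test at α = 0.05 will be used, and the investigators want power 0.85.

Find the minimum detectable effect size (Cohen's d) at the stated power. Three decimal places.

Required noncentrality: δ = z_{0.05} + z_{0.15} = 1.645 + 1.036 = 2.681.
δ = d·√(n/2) ⇒ d = δ/√(n/2) = 2.681/√(223/2) = 0.2539.

d ≈ 0.254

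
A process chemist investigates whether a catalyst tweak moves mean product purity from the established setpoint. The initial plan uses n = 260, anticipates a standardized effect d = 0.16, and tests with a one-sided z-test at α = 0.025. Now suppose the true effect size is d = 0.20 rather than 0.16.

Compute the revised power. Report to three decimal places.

Power ≈ 0.897

With d = 0.20: δ = d·√n = 0.20 × √260 = 3.2249. Critical value z_{0.025} = 1.960.
Revised power = P(Z > 1.960 − δ) = Φ(1.265) = 0.8971.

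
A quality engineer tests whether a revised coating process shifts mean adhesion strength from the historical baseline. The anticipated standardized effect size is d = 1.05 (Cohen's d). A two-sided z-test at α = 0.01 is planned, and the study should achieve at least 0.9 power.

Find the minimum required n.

Set Φ(δ − 2.576) = 0.9; then δ − 2.576 = Φ⁻¹(0.9) = 1.282, giving δ = 3.857.
(Ignoring the negligible lower-tail rejection probability gives the usual closed-form inversion.)
δ = d·√n ⇒ n = (δ/d)² = (3.857 / 1.05)² = 13.50.
Round up to the next whole unit.

n = 14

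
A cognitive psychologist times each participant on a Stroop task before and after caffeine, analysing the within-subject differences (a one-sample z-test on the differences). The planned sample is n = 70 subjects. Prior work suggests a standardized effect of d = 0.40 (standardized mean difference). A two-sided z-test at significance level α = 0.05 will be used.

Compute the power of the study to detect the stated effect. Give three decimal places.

Noncentrality parameter: δ = d·√n = 0.40 × √70 = 3.3466
Critical value for a two-sided test at α = 0.05: z_{α/2} = 1.960.
Power = Φ(δ − 1.960) + Φ(−δ − 1.960) = Φ(1.387) + Φ(-5.307) = 0.9172 + 0.0000 = 0.9172.

Power ≈ 0.917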